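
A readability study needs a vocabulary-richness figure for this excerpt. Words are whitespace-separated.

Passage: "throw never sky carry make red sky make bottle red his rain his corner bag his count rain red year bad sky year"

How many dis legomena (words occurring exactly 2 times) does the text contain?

Frequencies: sky:3, red:3, his:3, make:2, rain:2, year:2, throw:1, never:1, carry:1, bottle:1, corner:1, bag:1, count:1, bad:1
Words with frequency 2: make, rain, year

3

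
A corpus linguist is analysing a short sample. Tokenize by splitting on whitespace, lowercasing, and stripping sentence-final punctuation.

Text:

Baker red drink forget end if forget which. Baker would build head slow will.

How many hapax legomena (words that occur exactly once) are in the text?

Frequencies: baker:2, forget:2, red:1, drink:1, end:1, if:1, which:1, would:1, build:1, head:1, slow:1, will:1
Hapax (freq=1): build, drink, end, head, if, red, slow, which, will, would

10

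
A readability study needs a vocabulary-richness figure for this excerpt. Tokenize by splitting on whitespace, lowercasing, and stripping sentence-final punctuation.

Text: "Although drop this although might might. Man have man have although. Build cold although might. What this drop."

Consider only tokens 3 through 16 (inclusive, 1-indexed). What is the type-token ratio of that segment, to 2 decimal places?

Segment tokens 3–16: this, although, might, might, man, have, man, have, although, build, cold, although, might, what
Segment N = 14, segment V = 8.
TTR = 8 / 14 = 0.57

0.57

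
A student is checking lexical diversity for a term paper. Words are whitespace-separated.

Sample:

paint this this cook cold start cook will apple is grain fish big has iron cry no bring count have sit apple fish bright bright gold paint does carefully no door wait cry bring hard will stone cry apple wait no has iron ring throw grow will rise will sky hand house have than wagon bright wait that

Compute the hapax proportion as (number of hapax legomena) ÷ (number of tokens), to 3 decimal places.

0.397

Frequencies: will:4, apple:3, cry:3, no:3, bright:3, wait:3, paint:2, this:2, cook:2, fish:2, has:2, iron:2, bring:2, have:2, cold:1, start:1, is:1, grain:1, big:1, count:1, … (17 more, each freq 1)
Hapax count = 23; token count = 58.
Ratio = 23 / 58 = 0.397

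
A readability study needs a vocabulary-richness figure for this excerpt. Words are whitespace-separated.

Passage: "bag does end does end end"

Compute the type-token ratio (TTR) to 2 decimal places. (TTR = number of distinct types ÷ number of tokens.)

N = 6 tokens, V = 3 types.
TTR = V / N = 3 / 6 = 0.50

0.50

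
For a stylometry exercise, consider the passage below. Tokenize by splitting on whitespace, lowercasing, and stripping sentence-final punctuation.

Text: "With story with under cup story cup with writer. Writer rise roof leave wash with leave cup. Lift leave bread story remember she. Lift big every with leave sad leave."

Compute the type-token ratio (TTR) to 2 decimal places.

N = 30 tokens, V = 16 types.
TTR = V / N = 16 / 30 = 0.53

0.53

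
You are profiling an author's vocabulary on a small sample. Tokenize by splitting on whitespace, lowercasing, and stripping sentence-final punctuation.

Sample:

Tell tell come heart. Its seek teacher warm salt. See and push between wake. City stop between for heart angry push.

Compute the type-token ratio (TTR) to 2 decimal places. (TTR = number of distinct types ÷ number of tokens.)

N = 21 tokens, V = 17 types.
TTR = V / N = 17 / 21 = 0.81

0.81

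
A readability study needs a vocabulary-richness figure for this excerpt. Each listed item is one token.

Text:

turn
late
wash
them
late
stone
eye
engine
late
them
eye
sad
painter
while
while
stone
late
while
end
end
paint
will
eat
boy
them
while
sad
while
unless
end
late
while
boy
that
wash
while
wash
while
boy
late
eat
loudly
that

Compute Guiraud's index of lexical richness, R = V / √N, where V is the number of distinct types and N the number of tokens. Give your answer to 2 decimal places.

N = 43, V = 18.
√N = 6.557439
R = 18 / 6.557439 = 2.74

2.74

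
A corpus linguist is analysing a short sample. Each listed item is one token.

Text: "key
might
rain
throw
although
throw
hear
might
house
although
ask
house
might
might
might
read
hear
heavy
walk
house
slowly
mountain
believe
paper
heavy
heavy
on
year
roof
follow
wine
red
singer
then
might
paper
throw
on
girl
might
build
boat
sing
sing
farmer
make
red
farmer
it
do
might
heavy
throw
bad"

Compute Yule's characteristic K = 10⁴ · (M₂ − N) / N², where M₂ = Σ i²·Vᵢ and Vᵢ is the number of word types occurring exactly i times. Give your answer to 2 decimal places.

342.94

Frequencies: might:8, throw:4, heavy:4, house:3, although:2, hear:2, paper:2, on:2, red:2, sing:2, farmer:2, key:1, rain:1, ask:1, read:1, walk:1, slowly:1, mountain:1, believe:1, year:1, … (12 more, each freq 1)
N = 54. Frequency spectrum: V_1=21, V_2=7, V_3=1, V_4=2, V_8=1
M₂ = 1²·21 + 2²·7 + 3²·1 + 4²·2 + 8²·1 = 154
K = 10000 × (154 − 54) / 54² = 342.94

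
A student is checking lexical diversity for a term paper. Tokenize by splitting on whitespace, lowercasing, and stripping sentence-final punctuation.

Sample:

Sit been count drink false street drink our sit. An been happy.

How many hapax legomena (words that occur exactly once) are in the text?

Frequencies: sit:2, been:2, drink:2, count:1, false:1, street:1, our:1, an:1, happy:1
Hapax (freq=1): an, count, false, happy, our, street

6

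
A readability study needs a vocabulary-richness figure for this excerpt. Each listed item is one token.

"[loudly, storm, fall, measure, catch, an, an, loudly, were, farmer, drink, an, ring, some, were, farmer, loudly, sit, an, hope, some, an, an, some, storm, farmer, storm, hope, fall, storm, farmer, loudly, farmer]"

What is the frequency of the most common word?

6

Frequencies: an:6, farmer:5, loudly:4, storm:4, some:3, fall:2, were:2, hope:2, measure:1, catch:1, drink:1, ring:1, sit:1
Most common: 'an' with frequency 6.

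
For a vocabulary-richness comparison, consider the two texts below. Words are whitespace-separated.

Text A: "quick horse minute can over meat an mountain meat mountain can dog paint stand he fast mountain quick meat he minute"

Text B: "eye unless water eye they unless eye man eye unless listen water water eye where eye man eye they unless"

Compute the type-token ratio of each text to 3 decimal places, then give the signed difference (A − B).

0.269

TTR(A) = 13/21 = 0.619
TTR(B) = 7/20 = 0.350
Difference = 0.619 − 0.350 = 0.269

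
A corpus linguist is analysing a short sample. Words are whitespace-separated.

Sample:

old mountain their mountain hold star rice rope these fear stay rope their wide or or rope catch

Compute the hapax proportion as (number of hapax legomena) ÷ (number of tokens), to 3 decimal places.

Frequencies: rope:3, mountain:2, their:2, or:2, old:1, hold:1, star:1, rice:1, these:1, fear:1, stay:1, wide:1, catch:1
Hapax count = 9; token count = 18.
Ratio = 9 / 18 = 0.500

0.500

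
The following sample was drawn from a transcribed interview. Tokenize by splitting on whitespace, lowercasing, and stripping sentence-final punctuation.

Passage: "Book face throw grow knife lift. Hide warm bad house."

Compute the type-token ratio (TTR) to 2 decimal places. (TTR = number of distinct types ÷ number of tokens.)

N = 10 tokens, V = 10 types.
TTR = V / N = 10 / 10 = 1.00

1.00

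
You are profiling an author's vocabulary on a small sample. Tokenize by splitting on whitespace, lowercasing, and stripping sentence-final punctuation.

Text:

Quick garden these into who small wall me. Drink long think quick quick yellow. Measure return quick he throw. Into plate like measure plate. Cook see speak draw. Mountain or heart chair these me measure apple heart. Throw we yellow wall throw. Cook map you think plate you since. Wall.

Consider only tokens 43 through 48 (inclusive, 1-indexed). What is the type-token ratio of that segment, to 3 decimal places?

0.833

Segment tokens 43–48: cook, map, you, think, plate, you
Segment N = 6, segment V = 5.
TTR = 5 / 6 = 0.833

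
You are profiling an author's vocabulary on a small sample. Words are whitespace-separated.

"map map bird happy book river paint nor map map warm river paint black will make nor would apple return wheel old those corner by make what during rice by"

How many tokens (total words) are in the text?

30

Tokens: map, map, bird, happy, book, river, paint, nor, map, map, warm, river, paint, black, will, make, nor, would, apple, return, wheel, old, those, corner, by, make, what, during, rice, by
N = 30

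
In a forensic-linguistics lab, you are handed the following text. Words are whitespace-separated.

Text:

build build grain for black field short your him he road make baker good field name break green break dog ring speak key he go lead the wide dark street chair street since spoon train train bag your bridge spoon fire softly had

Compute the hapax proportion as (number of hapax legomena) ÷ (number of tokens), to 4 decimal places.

0.6279

Frequencies: build:2, field:2, your:2, he:2, break:2, street:2, spoon:2, train:2, grain:1, for:1, black:1, short:1, him:1, road:1, make:1, baker:1, good:1, name:1, green:1, dog:1, … (15 more, each freq 1)
Hapax count = 27; token count = 43.
Ratio = 27 / 43 = 0.6279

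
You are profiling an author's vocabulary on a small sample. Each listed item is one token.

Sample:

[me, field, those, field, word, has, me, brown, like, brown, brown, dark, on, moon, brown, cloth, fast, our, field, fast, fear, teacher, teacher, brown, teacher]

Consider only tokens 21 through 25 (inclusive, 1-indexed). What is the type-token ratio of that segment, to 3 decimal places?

0.600

Segment tokens 21–25: fear, teacher, teacher, brown, teacher
Segment N = 5, segment V = 3.
TTR = 3 / 5 = 0.600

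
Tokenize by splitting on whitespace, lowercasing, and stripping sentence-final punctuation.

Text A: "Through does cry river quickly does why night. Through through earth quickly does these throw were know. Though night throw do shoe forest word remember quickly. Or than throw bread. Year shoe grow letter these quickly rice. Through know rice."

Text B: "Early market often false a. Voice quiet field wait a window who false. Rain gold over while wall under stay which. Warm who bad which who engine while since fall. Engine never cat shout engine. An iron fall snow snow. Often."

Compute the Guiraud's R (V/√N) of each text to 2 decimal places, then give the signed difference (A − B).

-0.74

A: V=25, N=40, R=3.95
B: V=30, N=41, R=4.69
Difference = 3.95 − 4.69 = -0.74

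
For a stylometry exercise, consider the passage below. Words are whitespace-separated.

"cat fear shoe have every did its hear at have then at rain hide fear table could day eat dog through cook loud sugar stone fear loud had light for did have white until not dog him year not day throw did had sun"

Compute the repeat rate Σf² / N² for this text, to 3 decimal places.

0.038

Frequencies: fear:3, have:3, did:3, at:2, day:2, dog:2, loud:2, had:2, not:2, cat:1, shoe:1, every:1, its:1, hear:1, then:1, rain:1, hide:1, table:1, could:1, eat:1, … (12 more, each freq 1)
Σf² = 74; N² = 1936
Repeat rate = 74 / 1936 = 0.038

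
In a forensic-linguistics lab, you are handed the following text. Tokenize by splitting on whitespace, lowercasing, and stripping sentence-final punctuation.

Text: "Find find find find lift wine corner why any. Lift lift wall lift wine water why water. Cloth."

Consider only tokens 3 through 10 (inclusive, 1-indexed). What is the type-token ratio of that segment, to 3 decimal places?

Segment tokens 3–10: find, find, lift, wine, corner, why, any, lift
Segment N = 8, segment V = 6.
TTR = 6 / 8 = 0.750

0.750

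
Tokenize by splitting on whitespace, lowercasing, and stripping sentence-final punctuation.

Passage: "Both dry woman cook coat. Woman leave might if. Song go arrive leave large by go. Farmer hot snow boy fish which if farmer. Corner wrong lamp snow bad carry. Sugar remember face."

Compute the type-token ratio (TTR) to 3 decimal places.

N = 33 tokens, V = 27 types.
TTR = V / N = 27 / 33 = 0.818

0.818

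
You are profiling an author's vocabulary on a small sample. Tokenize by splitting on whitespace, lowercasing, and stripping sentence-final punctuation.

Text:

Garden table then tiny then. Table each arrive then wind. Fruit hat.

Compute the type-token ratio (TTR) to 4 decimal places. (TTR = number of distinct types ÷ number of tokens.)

N = 12 tokens, V = 9 types.
TTR = V / N = 9 / 12 = 0.7500

0.7500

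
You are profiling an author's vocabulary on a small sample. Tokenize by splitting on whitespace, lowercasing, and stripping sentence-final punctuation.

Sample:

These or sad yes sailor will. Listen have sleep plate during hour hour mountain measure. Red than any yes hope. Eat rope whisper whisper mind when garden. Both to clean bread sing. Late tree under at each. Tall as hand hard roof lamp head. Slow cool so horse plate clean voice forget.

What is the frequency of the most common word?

Frequencies: yes:2, plate:2, hour:2, whisper:2, clean:2, these:1, or:1, sad:1, sailor:1, will:1, listen:1, have:1, sleep:1, during:1, mountain:1, measure:1, red:1, than:1, any:1, hope:1, … (27 more, each freq 1)
Most common: 'yes' with frequency 2.

2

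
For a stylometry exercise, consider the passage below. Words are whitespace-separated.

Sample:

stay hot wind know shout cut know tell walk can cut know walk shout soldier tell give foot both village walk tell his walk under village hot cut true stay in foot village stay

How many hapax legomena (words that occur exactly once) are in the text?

9

Frequencies: walk:4, stay:3, know:3, cut:3, tell:3, village:3, hot:2, shout:2, foot:2, wind:1, can:1, soldier:1, give:1, both:1, his:1, under:1, true:1, in:1
Hapax (freq=1): both, can, give, his, in, soldier, true, under, wind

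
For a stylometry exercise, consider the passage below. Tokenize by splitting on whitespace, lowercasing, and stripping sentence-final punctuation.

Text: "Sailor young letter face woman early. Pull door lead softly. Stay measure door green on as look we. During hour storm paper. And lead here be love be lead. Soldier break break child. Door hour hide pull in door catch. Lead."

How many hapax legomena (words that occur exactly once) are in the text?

Frequencies: door:4, lead:4, pull:2, hour:2, be:2, break:2, sailor:1, young:1, letter:1, face:1, woman:1, early:1, softly:1, stay:1, measure:1, green:1, on:1, as:1, look:1, we:1, … (11 more, each freq 1)
Hapax (freq=1): and, as, catch, child, during, early, face, green, here, hide, in, letter, look, love, measure, on, paper, sailor, softly, soldier, stay, storm, we, woman, young

25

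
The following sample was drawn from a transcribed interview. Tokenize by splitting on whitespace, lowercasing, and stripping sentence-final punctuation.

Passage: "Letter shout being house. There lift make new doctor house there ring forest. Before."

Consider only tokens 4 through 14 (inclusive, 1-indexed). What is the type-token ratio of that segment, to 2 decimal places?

0.82

Segment tokens 4–14: house, there, lift, make, new, doctor, house, there, ring, forest, before
Segment N = 11, segment V = 9.
TTR = 9 / 11 = 0.82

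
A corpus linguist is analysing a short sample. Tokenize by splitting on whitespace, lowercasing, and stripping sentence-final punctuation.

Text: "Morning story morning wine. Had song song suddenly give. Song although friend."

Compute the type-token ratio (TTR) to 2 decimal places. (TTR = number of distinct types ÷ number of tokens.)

N = 12 tokens, V = 9 types.
TTR = V / N = 9 / 12 = 0.75

0.75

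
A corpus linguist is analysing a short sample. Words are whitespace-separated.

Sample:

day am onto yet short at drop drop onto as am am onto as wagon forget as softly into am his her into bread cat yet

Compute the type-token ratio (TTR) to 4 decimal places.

0.6154

N = 26 tokens, V = 16 types.
TTR = V / N = 16 / 26 = 0.6154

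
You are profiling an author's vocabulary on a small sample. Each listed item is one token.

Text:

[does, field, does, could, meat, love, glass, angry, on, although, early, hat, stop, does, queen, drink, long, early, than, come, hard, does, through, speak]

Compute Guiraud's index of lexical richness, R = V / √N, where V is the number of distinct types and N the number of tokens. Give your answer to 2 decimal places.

4.08

N = 24, V = 20.
√N = 4.898979
R = 20 / 4.898979 = 4.08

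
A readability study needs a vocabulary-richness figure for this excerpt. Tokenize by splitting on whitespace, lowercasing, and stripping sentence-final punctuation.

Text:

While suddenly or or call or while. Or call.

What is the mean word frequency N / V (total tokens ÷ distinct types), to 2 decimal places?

N = 9 tokens, V = 4 types.
Mean frequency = N / V = 9 / 4 = 2.25

2.25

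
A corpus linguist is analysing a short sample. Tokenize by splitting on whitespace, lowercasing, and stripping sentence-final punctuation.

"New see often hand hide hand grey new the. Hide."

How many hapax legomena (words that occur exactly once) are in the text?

4

Frequencies: new:2, hand:2, hide:2, see:1, often:1, grey:1, the:1
Hapax (freq=1): grey, often, see, the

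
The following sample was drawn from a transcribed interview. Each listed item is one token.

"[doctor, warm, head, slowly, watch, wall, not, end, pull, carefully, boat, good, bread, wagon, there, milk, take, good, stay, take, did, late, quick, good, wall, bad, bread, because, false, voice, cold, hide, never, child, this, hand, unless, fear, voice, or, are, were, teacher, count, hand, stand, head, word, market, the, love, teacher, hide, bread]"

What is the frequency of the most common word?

3

Frequencies: good:3, bread:3, head:2, wall:2, take:2, voice:2, hide:2, hand:2, teacher:2, doctor:1, warm:1, slowly:1, watch:1, not:1, end:1, pull:1, carefully:1, boat:1, wagon:1, there:1, … (23 more, each freq 1)
Most common: 'good' with frequency 3.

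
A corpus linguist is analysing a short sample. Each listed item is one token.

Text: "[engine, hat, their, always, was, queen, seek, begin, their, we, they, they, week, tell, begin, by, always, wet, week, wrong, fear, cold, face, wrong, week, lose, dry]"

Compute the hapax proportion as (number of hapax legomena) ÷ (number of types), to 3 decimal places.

0.700

Frequencies: week:3, their:2, always:2, begin:2, they:2, wrong:2, engine:1, hat:1, was:1, queen:1, seek:1, we:1, tell:1, by:1, wet:1, fear:1, cold:1, face:1, lose:1, dry:1
Hapax count = 14; type count = 20.
Ratio = 14 / 20 = 0.700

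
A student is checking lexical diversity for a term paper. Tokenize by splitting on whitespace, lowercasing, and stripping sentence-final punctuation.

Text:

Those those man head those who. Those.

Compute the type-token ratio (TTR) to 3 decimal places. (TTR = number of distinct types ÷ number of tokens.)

0.571

N = 7 tokens, V = 4 types.
TTR = V / N = 4 / 7 = 0.571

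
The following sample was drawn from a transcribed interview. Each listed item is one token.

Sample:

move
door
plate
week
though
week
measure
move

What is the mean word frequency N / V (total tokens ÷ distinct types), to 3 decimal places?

N = 8 tokens, V = 6 types.
Mean frequency = N / V = 8 / 6 = 1.333

1.333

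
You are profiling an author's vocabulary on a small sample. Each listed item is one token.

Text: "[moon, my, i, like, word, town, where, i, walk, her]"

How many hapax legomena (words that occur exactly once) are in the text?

8

Frequencies: i:2, moon:1, my:1, like:1, word:1, town:1, where:1, walk:1, her:1
Hapax (freq=1): her, like, moon, my, town, walk, where, word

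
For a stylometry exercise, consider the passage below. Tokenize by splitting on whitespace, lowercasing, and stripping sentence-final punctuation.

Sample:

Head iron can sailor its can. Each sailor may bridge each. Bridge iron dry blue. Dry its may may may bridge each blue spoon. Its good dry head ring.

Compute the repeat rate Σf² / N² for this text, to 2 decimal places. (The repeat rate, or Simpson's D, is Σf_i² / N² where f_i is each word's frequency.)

Frequencies: may:4, its:3, each:3, bridge:3, dry:3, head:2, iron:2, can:2, sailor:2, blue:2, spoon:1, good:1, ring:1
Σf² = 75; N² = 841
Repeat rate = 75 / 841 = 0.09

0.09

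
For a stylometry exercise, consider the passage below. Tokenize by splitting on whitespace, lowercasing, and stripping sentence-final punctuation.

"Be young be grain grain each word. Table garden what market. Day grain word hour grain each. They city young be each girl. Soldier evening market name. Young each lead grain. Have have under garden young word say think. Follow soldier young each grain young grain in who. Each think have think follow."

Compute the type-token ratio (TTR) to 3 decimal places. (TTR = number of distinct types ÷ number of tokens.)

N = 53 tokens, V = 25 types.
TTR = V / N = 25 / 53 = 0.472

0.472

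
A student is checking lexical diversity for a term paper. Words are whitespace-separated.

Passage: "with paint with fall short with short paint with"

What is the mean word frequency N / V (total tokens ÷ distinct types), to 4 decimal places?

2.2500

N = 9 tokens, V = 4 types.
Mean frequency = N / V = 9 / 4 = 2.2500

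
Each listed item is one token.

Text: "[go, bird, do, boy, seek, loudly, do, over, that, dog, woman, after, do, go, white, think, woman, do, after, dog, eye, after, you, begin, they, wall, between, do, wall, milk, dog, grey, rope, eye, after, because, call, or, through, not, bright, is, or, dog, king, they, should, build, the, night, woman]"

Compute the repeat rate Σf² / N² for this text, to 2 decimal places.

Frequencies: do:5, dog:4, after:4, woman:3, go:2, eye:2, they:2, wall:2, or:2, bird:1, boy:1, seek:1, loudly:1, over:1, that:1, white:1, think:1, you:1, begin:1, between:1, … (14 more, each freq 1)
Σf² = 111; N² = 2601
Repeat rate = 111 / 2601 = 0.04

0.04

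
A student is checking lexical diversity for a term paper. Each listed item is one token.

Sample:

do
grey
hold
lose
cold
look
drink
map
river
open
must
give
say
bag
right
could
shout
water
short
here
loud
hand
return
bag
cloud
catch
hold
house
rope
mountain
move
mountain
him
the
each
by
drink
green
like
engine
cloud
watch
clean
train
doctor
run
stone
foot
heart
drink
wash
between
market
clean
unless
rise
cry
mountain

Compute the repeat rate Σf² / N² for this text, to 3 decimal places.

Frequencies: drink:3, mountain:3, hold:2, bag:2, cloud:2, clean:2, do:1, grey:1, lose:1, cold:1, look:1, map:1, river:1, open:1, must:1, give:1, say:1, right:1, could:1, shout:1, … (30 more, each freq 1)
Σf² = 78; N² = 3364
Repeat rate = 78 / 3364 = 0.023

0.023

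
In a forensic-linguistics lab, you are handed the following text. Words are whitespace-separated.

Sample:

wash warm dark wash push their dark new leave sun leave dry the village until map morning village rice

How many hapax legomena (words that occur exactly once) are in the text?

11

Frequencies: wash:2, dark:2, leave:2, village:2, warm:1, push:1, their:1, new:1, sun:1, dry:1, the:1, until:1, map:1, morning:1, rice:1
Hapax (freq=1): dry, map, morning, new, push, rice, sun, the, their, until, warm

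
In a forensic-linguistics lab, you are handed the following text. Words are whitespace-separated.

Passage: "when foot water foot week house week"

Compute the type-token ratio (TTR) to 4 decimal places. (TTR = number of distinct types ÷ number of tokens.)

N = 7 tokens, V = 5 types.
TTR = V / N = 5 / 7 = 0.7143

0.7143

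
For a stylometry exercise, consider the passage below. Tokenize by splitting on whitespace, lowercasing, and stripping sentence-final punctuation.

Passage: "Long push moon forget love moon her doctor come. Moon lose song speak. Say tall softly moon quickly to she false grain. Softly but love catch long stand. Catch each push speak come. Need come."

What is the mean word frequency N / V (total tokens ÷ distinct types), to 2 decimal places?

1.46

N = 35 tokens, V = 24 types.
Mean frequency = N / V = 35 / 24 = 1.46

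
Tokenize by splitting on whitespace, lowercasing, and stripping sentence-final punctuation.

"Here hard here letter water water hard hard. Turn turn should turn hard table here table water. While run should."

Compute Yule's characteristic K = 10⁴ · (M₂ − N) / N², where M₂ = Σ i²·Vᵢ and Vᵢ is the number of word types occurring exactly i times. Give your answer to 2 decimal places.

850.00

Frequencies: hard:4, here:3, water:3, turn:3, should:2, table:2, letter:1, while:1, run:1
N = 20. Frequency spectrum: V_1=3, V_2=2, V_3=3, V_4=1
M₂ = 1²·3 + 2²·2 + 3²·3 + 4²·1 = 54
K = 10000 × (54 − 20) / 20² = 850.00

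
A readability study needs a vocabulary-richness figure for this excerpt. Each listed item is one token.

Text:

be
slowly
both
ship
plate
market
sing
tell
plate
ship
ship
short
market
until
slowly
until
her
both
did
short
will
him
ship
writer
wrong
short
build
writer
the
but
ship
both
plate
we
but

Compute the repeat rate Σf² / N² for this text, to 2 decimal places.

0.07

Frequencies: ship:5, both:3, plate:3, short:3, slowly:2, market:2, until:2, writer:2, but:2, be:1, sing:1, tell:1, her:1, did:1, will:1, him:1, wrong:1, build:1, the:1, we:1
Σf² = 83; N² = 1225
Repeat rate = 83 / 1225 = 0.07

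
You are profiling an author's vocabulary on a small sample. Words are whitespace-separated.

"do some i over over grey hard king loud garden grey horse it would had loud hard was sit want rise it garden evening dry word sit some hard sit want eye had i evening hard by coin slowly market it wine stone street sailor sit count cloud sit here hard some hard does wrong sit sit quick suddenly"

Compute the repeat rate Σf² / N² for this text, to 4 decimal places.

Frequencies: sit:7, hard:6, some:3, it:3, i:2, over:2, grey:2, loud:2, garden:2, had:2, want:2, evening:2, do:1, king:1, horse:1, would:1, was:1, rise:1, dry:1, word:1, … (16 more, each freq 1)
Σf² = 159; N² = 3481
Repeat rate = 159 / 3481 = 0.0457

0.0457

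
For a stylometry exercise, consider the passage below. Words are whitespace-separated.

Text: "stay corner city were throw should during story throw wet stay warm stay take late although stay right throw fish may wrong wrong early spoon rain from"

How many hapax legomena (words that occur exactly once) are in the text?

Frequencies: stay:4, throw:3, wrong:2, corner:1, city:1, were:1, should:1, during:1, story:1, wet:1, warm:1, take:1, late:1, although:1, right:1, fish:1, may:1, early:1, spoon:1, rain:1, … (1 more, each freq 1)
Hapax (freq=1): although, city, corner, during, early, fish, from, late, may, rain, right, should, spoon, story, take, warm, were, wet

18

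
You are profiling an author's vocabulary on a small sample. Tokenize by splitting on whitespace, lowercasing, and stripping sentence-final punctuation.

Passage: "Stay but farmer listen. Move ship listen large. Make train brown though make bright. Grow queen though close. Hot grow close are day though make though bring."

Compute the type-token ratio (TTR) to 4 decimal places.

N = 27 tokens, V = 19 types.
TTR = V / N = 19 / 27 = 0.7037

0.7037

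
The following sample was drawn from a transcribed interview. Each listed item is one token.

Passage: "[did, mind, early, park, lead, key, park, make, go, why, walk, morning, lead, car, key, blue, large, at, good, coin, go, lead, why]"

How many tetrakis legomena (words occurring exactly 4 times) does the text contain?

0

Frequencies: lead:3, park:2, key:2, go:2, why:2, did:1, mind:1, early:1, make:1, walk:1, morning:1, car:1, blue:1, large:1, at:1, good:1, coin:1
Words with frequency 4: (none)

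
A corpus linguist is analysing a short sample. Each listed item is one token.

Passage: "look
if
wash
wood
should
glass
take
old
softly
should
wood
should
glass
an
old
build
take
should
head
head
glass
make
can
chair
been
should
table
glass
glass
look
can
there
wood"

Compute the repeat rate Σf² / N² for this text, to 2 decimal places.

Frequencies: should:5, glass:5, wood:3, look:2, take:2, old:2, head:2, can:2, if:1, wash:1, softly:1, an:1, build:1, make:1, chair:1, been:1, table:1, there:1
Σf² = 89; N² = 1089
Repeat rate = 89 / 1089 = 0.08

0.08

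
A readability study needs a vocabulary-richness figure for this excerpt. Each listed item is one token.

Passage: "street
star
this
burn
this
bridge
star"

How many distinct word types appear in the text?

Distinct types: {bridge, burn, star, street, this}
V = 5

5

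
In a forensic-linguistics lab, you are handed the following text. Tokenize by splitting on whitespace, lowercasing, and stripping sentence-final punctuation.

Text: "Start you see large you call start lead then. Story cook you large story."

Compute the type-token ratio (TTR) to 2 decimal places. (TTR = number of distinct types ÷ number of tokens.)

0.64

N = 14 tokens, V = 9 types.
TTR = V / N = 9 / 14 = 0.64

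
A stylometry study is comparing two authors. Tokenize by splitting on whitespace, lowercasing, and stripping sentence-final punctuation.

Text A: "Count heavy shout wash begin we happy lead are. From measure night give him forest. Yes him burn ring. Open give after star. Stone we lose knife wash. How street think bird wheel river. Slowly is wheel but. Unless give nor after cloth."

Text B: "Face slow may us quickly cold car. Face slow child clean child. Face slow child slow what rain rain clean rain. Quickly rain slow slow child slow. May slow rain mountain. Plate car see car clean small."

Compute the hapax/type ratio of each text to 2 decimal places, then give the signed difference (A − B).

A: hapax=30, V=36, ratio=0.83
B: hapax=7, V=15, ratio=0.47
Difference = 0.83 − 0.47 = 0.36

0.36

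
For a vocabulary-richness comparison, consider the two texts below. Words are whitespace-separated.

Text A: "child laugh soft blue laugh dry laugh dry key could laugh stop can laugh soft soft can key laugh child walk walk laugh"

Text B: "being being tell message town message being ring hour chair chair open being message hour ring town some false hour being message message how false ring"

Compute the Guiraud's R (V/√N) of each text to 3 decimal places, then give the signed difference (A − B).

A: V=10, N=23, R=2.085
B: V=11, N=26, R=2.157
Difference = 2.085 − 2.157 = -0.072

-0.072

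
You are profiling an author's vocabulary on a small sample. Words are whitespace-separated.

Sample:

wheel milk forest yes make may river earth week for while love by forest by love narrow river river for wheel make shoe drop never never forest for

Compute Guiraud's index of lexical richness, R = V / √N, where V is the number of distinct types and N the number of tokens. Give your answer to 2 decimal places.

N = 28, V = 17.
√N = 5.291503
R = 17 / 5.291503 = 3.21

3.21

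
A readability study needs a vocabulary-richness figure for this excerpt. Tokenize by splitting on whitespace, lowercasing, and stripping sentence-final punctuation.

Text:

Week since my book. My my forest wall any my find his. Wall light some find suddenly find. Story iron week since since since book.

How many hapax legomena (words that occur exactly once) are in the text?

Frequencies: since:4, my:4, find:3, week:2, book:2, wall:2, forest:1, any:1, his:1, light:1, some:1, suddenly:1, story:1, iron:1
Hapax (freq=1): any, forest, his, iron, light, some, story, suddenly

8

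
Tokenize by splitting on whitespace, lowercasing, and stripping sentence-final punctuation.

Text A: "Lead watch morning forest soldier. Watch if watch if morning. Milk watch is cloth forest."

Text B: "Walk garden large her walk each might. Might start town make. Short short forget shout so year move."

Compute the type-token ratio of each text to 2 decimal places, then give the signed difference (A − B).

TTR(A) = 9/15 = 0.60
TTR(B) = 15/18 = 0.83
Difference = 0.60 − 0.83 = -0.23

-0.23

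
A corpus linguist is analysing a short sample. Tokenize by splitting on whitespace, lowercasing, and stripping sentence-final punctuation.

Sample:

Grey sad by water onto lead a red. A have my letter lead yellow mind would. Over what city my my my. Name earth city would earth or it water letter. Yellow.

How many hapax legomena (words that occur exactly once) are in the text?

12

Frequencies: my:4, water:2, lead:2, a:2, letter:2, yellow:2, would:2, city:2, earth:2, grey:1, sad:1, by:1, onto:1, red:1, have:1, mind:1, over:1, what:1, name:1, or:1, … (1 more, each freq 1)
Hapax (freq=1): by, grey, have, it, mind, name, onto, or, over, red, sad, what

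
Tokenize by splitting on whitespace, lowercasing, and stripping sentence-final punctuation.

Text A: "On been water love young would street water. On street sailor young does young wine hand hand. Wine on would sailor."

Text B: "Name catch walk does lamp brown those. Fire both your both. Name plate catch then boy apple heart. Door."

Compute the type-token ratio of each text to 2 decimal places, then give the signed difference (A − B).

TTR(A) = 11/21 = 0.52
TTR(B) = 16/19 = 0.84
Difference = 0.52 − 0.84 = -0.32

-0.32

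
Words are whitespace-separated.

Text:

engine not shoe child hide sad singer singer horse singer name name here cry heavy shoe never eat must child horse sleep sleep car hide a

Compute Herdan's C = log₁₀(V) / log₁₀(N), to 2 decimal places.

N = 26, V = 18.
log₁₀(V) = 1.255273, log₁₀(N) = 1.414973
C = 1.255273 / 1.414973 = 0.89

0.89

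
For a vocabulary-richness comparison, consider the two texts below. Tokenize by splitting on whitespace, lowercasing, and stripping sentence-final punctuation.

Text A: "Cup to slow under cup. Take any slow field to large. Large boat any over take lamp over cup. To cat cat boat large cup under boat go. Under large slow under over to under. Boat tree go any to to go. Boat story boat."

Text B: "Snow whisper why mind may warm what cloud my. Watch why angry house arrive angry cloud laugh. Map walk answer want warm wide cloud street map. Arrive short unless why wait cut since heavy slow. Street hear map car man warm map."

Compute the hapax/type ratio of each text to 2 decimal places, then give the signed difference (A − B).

A: hapax=4, V=15, ratio=0.27
B: hapax=23, V=30, ratio=0.77
Difference = 0.27 − 0.77 = -0.50

-0.50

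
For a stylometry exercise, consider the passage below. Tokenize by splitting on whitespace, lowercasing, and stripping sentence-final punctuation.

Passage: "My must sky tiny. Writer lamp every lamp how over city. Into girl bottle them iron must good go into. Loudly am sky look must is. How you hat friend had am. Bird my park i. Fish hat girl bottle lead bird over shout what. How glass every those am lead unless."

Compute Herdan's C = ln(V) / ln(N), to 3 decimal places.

0.900

N = 52, V = 35.
ln(V) = 3.555348, ln(N) = 3.951244
C = 3.555348 / 3.951244 = 0.900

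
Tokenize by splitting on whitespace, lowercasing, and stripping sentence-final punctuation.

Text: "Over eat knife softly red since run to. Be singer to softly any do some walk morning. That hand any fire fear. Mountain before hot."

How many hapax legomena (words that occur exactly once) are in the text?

Frequencies: softly:2, to:2, any:2, over:1, eat:1, knife:1, red:1, since:1, run:1, be:1, singer:1, do:1, some:1, walk:1, morning:1, that:1, hand:1, fire:1, fear:1, mountain:1, … (2 more, each freq 1)
Hapax (freq=1): be, before, do, eat, fear, fire, hand, hot, knife, morning, mountain, over, red, run, since, singer, some, that, walk

19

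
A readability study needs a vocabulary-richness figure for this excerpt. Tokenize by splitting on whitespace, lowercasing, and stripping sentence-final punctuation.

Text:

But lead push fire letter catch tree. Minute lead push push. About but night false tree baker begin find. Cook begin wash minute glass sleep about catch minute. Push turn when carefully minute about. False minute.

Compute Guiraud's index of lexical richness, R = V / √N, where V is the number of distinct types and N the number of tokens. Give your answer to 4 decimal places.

3.5000

N = 36, V = 21.
√N = 6.000000
R = 21 / 6.000000 = 3.5000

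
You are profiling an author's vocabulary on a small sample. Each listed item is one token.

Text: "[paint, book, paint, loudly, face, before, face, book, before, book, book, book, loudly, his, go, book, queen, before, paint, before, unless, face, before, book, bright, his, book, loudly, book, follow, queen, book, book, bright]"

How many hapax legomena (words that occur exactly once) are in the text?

3

Frequencies: book:11, before:5, paint:3, loudly:3, face:3, his:2, queen:2, bright:2, go:1, unless:1, follow:1
Hapax (freq=1): follow, go, unless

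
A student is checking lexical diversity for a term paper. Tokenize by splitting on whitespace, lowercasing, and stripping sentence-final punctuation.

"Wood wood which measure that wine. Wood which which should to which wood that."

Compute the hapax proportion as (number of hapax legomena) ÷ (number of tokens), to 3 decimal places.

0.286

Frequencies: wood:4, which:4, that:2, measure:1, wine:1, should:1, to:1
Hapax count = 4; token count = 14.
Ratio = 4 / 14 = 0.286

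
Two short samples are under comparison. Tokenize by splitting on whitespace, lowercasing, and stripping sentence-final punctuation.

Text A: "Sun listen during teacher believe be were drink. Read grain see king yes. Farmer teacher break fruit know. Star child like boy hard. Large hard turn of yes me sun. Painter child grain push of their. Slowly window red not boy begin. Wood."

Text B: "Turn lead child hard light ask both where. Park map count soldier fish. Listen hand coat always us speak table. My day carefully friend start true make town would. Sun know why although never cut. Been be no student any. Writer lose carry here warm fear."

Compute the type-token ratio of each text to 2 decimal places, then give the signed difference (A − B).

TTR(A) = 35/43 = 0.81
TTR(B) = 46/46 = 1.00
Difference = 0.81 − 1.00 = -0.19

-0.19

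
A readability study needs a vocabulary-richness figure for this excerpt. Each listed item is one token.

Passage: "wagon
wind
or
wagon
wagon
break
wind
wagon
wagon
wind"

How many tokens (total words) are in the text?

10

Tokens: wagon, wind, or, wagon, wagon, break, wind, wagon, wagon, wind
N = 10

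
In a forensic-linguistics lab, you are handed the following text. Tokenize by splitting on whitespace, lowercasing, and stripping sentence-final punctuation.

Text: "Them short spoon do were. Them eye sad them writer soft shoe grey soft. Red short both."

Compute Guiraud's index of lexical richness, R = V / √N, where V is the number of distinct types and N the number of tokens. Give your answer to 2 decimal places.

3.15

N = 17, V = 13.
√N = 4.123106
R = 13 / 4.123106 = 3.15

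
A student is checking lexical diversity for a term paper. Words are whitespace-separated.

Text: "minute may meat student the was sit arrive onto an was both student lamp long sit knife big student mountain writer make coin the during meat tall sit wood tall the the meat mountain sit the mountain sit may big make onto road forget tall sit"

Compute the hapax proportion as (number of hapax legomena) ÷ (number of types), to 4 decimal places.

Frequencies: sit:6, the:5, meat:3, student:3, mountain:3, tall:3, may:2, was:2, onto:2, big:2, make:2, minute:1, arrive:1, an:1, both:1, lamp:1, long:1, knife:1, writer:1, coin:1, … (4 more, each freq 1)
Hapax count = 13; type count = 24.
Ratio = 13 / 24 = 0.5417

0.5417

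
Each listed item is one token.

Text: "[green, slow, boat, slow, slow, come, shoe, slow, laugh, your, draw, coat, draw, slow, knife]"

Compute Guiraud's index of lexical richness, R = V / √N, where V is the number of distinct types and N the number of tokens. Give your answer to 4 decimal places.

N = 15, V = 10.
√N = 3.872983
R = 10 / 3.872983 = 2.5820

2.5820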